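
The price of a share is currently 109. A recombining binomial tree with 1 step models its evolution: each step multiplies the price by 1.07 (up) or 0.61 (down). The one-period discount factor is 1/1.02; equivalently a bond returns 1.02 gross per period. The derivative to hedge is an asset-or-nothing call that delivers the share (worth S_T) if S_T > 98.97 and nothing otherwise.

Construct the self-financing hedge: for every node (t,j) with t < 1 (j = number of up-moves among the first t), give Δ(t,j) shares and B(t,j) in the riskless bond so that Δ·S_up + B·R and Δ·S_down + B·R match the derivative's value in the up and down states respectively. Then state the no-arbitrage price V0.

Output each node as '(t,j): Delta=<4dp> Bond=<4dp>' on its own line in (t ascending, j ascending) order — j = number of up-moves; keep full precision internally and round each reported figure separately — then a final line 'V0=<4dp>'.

(0,0): Delta=2.3261 Bond=-151.6289
V0=101.9145

Risk-neutral probability p* = (R−d)/(u−d) = (1.02−0.61)/(1.07−0.61) = 0.8913.
Payoff layer (t=1): V(1,0)=0.0000, V(1,1)=116.6300
Node (0,0) S=109.0000: V=(p*·116.6300+(1−p*)·0.0000)/1.02=101.9145; Δ=(116.6300−0.0000)/(116.6300−66.4900)=2.3261; B=V−Δ·S=-151.6289
Self-financing check: at every node Δ·S+B equals the discounted successor values.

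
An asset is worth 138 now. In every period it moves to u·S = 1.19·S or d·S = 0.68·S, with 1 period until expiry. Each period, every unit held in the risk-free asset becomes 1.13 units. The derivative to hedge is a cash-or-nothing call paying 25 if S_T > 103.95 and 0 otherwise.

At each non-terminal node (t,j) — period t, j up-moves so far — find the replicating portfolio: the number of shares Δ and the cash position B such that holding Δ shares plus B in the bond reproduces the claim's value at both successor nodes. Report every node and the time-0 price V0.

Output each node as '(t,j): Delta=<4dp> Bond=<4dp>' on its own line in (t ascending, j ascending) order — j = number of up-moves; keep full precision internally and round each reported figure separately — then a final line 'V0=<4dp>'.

The replicating-portfolio and risk-neutral prices coincide; use p* = (1.13−0.68)/(1.19−0.68) = 0.8824 for the latter.
Terminal payoffs: V(1,0)=0.0000, V(1,1)=25.0000
Node (0,0) S=138.0000: V=(p*·25.0000+(1−p*)·0.0000)/1.13=19.5211; Δ=(25.0000−0.0000)/(164.2200−93.8400)=0.3552; B=V−Δ·S=-29.4985
Root portfolio cost Δ·138+B reproduces V0=19.5211.

(0,0): Delta=0.3552 Bond=-29.4985
V0=19.5211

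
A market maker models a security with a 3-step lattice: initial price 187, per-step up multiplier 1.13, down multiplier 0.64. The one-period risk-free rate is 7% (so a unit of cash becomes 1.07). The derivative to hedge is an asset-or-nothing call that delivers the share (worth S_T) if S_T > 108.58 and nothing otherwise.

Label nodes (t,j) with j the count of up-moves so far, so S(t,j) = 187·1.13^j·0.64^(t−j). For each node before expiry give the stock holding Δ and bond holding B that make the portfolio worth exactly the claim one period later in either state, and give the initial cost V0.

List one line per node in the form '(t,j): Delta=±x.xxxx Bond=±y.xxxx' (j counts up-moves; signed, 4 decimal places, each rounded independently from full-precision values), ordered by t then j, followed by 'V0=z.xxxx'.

Risk-neutral probability p* = (R−d)/(u−d) = (1.07−0.64)/(1.13−0.64) = 0.8776.
Payoff layer (t=3): V(3,0)=0.0000, V(3,1)=0.0000, V(3,2)=152.8194, V(3,3)=269.8217
(2,0): S=76.5952. Δ = (V_up−V_dn)/(S_up−S_dn) = (0.0000−0.0000)/(86.5526−49.0209) = 0.0000. V = [p*·0.0000 + (1−p*)·0.0000]/1.07 = 0.0000. B = V − Δ·S = 0.0000.
(2,1): S=135.2384. Δ = (V_up−V_dn)/(S_up−S_dn) = (152.8194−0.0000)/(152.8194−86.5526) = 2.3061. V = [p*·152.8194 + (1−p*)·0.0000]/1.07 = 125.3335. B = V − Δ·S = -186.5428.
(2,2): S=238.7803. Δ = (V_up−V_dn)/(S_up−S_dn) = (269.8217−152.8194)/(269.8217−152.8194) = 1.0000. V = [p*·269.8217 + (1−p*)·152.8194]/1.07 = 238.7803. B = V − Δ·S = 0.0000.
(1,0): S=119.6800. Δ = (V_up−V_dn)/(S_up−S_dn) = (125.3335−0.0000)/(135.2384−76.5952) = 2.1372. V = [p*·125.3335 + (1−p*)·0.0000]/1.07 = 102.7911. B = V − Δ·S = -152.9915.
(1,1): S=211.3100. Δ = (V_up−V_dn)/(S_up−S_dn) = (238.7803−125.3335)/(238.7803−135.2384) = 1.0957. V = [p*·238.7803 + (1−p*)·125.3335]/1.07 = 210.1765. B = V − Δ·S = -21.3476.
(0,0): S=187.0000. Δ = (V_up−V_dn)/(S_up−S_dn) = (210.1765−102.7911)/(211.3100−119.6800) = 1.1719. V = [p*·210.1765 + (1−p*)·102.7911]/1.07 = 184.1376. B = V − Δ·S = -35.0162.
Self-financing check: at every node Δ·S+B equals the discounted successor values.

(0,0): Delta=1.1719 Bond=-35.0162
(1,0): Delta=2.1372 Bond=-152.9915
(1,1): Delta=1.0957 Bond=-21.3476
(2,0): Delta=0.0000 Bond=0.0000
(2,1): Delta=2.3061 Bond=-186.5428
(2,2): Delta=1.0000 Bond=0.0000
V0=184.1376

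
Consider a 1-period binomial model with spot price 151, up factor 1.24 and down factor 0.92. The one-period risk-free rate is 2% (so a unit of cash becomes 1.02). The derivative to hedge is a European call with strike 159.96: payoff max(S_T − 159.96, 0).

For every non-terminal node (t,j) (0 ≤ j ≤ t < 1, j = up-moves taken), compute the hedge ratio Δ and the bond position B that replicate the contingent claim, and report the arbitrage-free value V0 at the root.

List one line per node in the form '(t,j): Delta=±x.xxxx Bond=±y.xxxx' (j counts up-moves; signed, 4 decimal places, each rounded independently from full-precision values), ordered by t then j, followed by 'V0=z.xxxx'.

No-arbitrage ⇒ martingale measure with p* = (R−d)/(u−d) = 0.3125.
Terminal values V(1,·): V(1,0)=0.0000, V(1,1)=27.2800
Node (0,0) S=151.0000: V=(p*·27.2800+(1−p*)·0.0000)/1.02=8.3578; Δ=(27.2800−0.0000)/(187.2400−138.9200)=0.5646; B=V−Δ·S=-76.8922
Root portfolio cost Δ·151+B reproduces V0=8.3578.

(0,0): Delta=0.5646 Bond=-76.8922
V0=8.3578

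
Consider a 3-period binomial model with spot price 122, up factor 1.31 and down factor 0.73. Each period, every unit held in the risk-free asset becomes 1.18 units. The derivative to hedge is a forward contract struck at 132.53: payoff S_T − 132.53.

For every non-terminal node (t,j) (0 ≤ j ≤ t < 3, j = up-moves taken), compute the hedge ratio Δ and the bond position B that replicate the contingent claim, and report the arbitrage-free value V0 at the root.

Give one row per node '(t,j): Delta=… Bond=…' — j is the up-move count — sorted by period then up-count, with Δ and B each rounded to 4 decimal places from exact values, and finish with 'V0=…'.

(0,0): Delta=1.0000 Bond=-80.6618
(1,0): Delta=1.0000 Bond=-95.1810
(1,1): Delta=1.0000 Bond=-95.1810
(2,0): Delta=1.0000 Bond=-112.3136
(2,1): Delta=1.0000 Bond=-112.3136
(2,2): Delta=1.0000 Bond=-112.3136
V0=41.3382

The replicating-portfolio and risk-neutral prices coincide; use p* = (1.18−0.73)/(1.31−0.73) = 0.7759 for the latter.
At expiry t=3: V(3,0)=-85.0699, V(3,1)=-47.3619, V(3,2)=20.3059, V(3,3)=141.7371
Node (2,0) S=65.0138: V=(p*·-47.3619+(1−p*)·-85.0699)/1.18=-47.2998; Δ=(-47.3619−-85.0699)/(85.1681−47.4601)=1.0000; B=V−Δ·S=-112.3136
Node (2,1) S=116.6686: V=(p*·20.3059+(1−p*)·-47.3619)/1.18=4.3550; Δ=(20.3059−-47.3619)/(152.8359−85.1681)=1.0000; B=V−Δ·S=-112.3136
Node (2,2) S=209.3642: V=(p*·141.7371+(1−p*)·20.3059)/1.18=97.0506; Δ=(141.7371−20.3059)/(274.2671−152.8359)=1.0000; B=V−Δ·S=-112.3136
Node (1,0) S=89.0600: V=(p*·4.3550+(1−p*)·-47.2998)/1.18=-6.1210; Δ=(4.3550−-47.2998)/(116.6686−65.0138)=1.0000; B=V−Δ·S=-95.1810
Node (1,1) S=159.8200: V=(p*·97.0506+(1−p*)·4.3550)/1.18=64.6390; Δ=(97.0506−4.3550)/(209.3642−116.6686)=1.0000; B=V−Δ·S=-95.1810
Node (0,0) S=122.0000: V=(p*·64.6390+(1−p*)·-6.1210)/1.18=41.3382; Δ=(64.6390−-6.1210)/(159.8200−89.0600)=1.0000; B=V−Δ·S=-80.6618
Self-financing check: at every node Δ·S+B equals the discounted successor values.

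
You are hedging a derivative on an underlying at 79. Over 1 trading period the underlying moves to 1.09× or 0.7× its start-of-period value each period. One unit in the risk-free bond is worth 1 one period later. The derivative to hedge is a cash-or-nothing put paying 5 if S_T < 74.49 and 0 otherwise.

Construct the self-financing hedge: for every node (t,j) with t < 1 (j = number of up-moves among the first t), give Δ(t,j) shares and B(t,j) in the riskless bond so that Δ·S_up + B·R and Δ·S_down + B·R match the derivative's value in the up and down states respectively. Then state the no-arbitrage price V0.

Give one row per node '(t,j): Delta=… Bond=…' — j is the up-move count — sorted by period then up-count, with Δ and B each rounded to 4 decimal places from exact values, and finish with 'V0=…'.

Risk-neutral probability p* = (R−d)/(u−d) = (1−0.7)/(1.09−0.7) = 0.7692.
Terminal values V(1,·): V(1,0)=5.0000, V(1,1)=0.0000
Node (0,0) S=79.0000: V=(p*·0.0000+(1−p*)·5.0000)/1=1.1538; Δ=(0.0000−5.0000)/(86.1100−55.3000)=-0.1623; B=V−Δ·S=13.9744
Each (Δ,B) replicates both successor values, so the strategy is self-financing and V0 is arbitrage-free.

(0,0): Delta=-0.1623 Bond=13.9744
V0=1.1538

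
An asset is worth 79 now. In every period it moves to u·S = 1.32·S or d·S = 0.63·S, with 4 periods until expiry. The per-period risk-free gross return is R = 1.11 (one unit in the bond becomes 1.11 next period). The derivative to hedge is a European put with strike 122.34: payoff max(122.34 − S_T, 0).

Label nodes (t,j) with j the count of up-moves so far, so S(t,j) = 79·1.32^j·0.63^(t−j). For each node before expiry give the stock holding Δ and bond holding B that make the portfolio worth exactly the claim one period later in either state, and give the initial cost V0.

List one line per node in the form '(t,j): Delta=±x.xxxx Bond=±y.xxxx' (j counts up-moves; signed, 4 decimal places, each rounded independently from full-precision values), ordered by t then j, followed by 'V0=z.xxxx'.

(0,0): Delta=-0.4694 Bond=56.7979
(1,0): Delta=-1.0000 Bond=89.4540
(1,1): Delta=-0.3586 Bond=51.4921
(2,0): Delta=-1.0000 Bond=99.2939
(2,1): Delta=-1.0000 Bond=99.2939
(2,2): Delta=-0.2247 Bond=38.7210
(3,0): Delta=-1.0000 Bond=110.2162
(3,1): Delta=-1.0000 Bond=110.2162
(3,2): Delta=-1.0000 Bond=110.2162
(3,3): Delta=-0.0628 Bond=13.5647
V0=19.7158

Since d<R<u, set p* = (R−d)/(u−d) = 0.6957; price each node as the discounted p*-expectation of its children.
At expiry t=4: V(4,0)=109.8952, V(4,1)=96.2651, V(4,2)=67.7069, V(4,3)=7.8706, V(4,4)=0.0000
Node (3,0) S=19.7537: V=(p*·96.2651+(1−p*)·109.8952)/1.11=90.4625; Δ=(96.2651−109.8952)/(26.0749−12.4448)=-1.0000; B=V−Δ·S=110.2162
Node (3,1) S=41.3887: V=(p*·67.7069+(1−p*)·96.2651)/1.11=68.8275; Δ=(67.7069−96.2651)/(54.6331−26.0749)=-1.0000; B=V−Δ·S=110.2162
Node (3,2) S=86.7192: V=(p*·7.8706+(1−p*)·67.7069)/1.11=23.4970; Δ=(7.8706−67.7069)/(114.4694−54.6331)=-1.0000; B=V−Δ·S=110.2162
Node (3,3) S=181.6975: V=(p*·0.0000+(1−p*)·7.8706)/1.11=2.1580; Δ=(0.0000−7.8706)/(239.8407−114.4694)=-0.0628; B=V−Δ·S=13.5647
Node (2,0) S=31.3551: V=(p*·68.8275+(1−p*)·90.4625)/1.11=67.9388; Δ=(68.8275−90.4625)/(41.3887−19.7537)=-1.0000; B=V−Δ·S=99.2939
Node (2,1) S=65.6964: V=(p*·23.4970+(1−p*)·68.8275)/1.11=33.5975; Δ=(23.4970−68.8275)/(86.7192−41.3887)=-1.0000; B=V−Δ·S=99.2939
Node (2,2) S=137.6496: V=(p*·2.1580+(1−p*)·23.4970)/1.11=7.7950; Δ=(2.1580−23.4970)/(181.6975−86.7192)=-0.2247; B=V−Δ·S=38.7210
Node (1,0) S=49.7700: V=(p*·33.5975+(1−p*)·67.9388)/1.11=39.6840; Δ=(33.5975−67.9388)/(65.6964−31.3551)=-1.0000; B=V−Δ·S=89.4540
Node (1,1) S=104.2800: V=(p*·7.7950+(1−p*)·33.5975)/1.11=14.0973; Δ=(7.7950−33.5975)/(137.6496−65.6964)=-0.3586; B=V−Δ·S=51.4921
Node (0,0) S=79.0000: V=(p*·14.0973+(1−p*)·39.6840)/1.11=19.7158; Δ=(14.0973−39.6840)/(104.2800−49.7700)=-0.4694; B=V−Δ·S=56.7979
Self-financing check: at every node Δ·S+B equals the discounted successor values.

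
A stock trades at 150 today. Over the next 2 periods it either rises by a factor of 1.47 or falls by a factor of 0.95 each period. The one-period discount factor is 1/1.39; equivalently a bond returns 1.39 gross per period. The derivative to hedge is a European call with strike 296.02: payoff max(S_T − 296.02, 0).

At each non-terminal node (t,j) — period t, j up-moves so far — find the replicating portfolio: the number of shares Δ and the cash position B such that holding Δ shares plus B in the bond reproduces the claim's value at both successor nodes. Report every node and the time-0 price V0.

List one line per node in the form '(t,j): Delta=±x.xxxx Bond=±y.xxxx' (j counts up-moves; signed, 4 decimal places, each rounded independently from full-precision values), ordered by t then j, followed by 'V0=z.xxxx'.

The replicating-portfolio and risk-neutral prices coincide; use p* = (1.39−0.95)/(1.47−0.95) = 0.8462 for the latter.
Terminal payoffs: V(2,0)=0.0000, V(2,1)=0.0000, V(2,2)=28.1150
Node (1,0) S=142.5000: V=(p*·0.0000+(1−p*)·0.0000)/1.39=0.0000; Δ=(0.0000−0.0000)/(209.4750−135.3750)=0.0000; B=V−Δ·S=0.0000
Node (1,1) S=220.5000: V=(p*·28.1150+(1−p*)·0.0000)/1.39=17.1148; Δ=(28.1150−0.0000)/(324.1350−209.4750)=0.2452; B=V−Δ·S=-36.9525
Node (0,0) S=150.0000: V=(p*·17.1148+(1−p*)·0.0000)/1.39=10.4185; Δ=(17.1148−0.0000)/(220.5000−142.5000)=0.2194; B=V−Δ·S=-22.4946
Root portfolio cost Δ·150+B reproduces V0=10.4185.

(0,0): Delta=0.2194 Bond=-22.4946
(1,0): Delta=0.0000 Bond=0.0000
(1,1): Delta=0.2452 Bond=-36.9525
V0=10.4185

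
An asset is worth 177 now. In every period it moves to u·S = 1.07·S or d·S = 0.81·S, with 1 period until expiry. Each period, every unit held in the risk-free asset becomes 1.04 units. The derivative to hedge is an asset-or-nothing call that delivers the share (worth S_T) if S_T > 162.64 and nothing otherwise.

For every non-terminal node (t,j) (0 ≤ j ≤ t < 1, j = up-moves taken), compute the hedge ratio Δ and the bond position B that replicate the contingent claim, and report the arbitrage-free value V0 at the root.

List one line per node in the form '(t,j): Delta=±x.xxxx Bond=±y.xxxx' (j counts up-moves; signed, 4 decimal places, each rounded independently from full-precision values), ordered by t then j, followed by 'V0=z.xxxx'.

(0,0): Delta=4.1154 Bond=-567.3295
V0=161.0936

Under the risk-neutral measure, an up-move has probability p* = (R−d)/(u−d) = 0.8846 and values discount at R = 1.04.
Terminal payoffs: V(1,0)=0.0000, V(1,1)=189.3900
  t=0,j=0: stock 177.0000 → up 189.3900 (V=189.3900), down 143.3700 (V=0.0000). Price 161.0936; hedge Δ=4.1154, bond B=-567.3295.
The time-0 hedge costs 161.0936, which is the no-arbitrage price.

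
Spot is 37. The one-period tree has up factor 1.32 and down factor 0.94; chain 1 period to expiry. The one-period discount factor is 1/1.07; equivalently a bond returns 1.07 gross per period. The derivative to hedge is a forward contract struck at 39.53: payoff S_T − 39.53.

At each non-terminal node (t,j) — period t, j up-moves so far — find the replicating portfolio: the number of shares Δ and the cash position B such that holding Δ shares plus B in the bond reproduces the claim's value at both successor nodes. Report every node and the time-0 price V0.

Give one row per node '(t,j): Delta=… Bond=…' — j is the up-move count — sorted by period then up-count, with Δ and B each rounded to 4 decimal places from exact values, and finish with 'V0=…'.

(0,0): Delta=1.0000 Bond=-36.9439
V0=0.0561

Under the risk-neutral measure, an up-move has probability p* = (R−d)/(u−d) = 0.3421 and values discount at R = 1.07.
Payoff layer (t=1): V(1,0)=-4.7500, V(1,1)=9.3100
  t=0,j=0: stock 37.0000 → up 48.8400 (V=9.3100), down 34.7800 (V=-4.7500). Price 0.0561; hedge Δ=1.0000, bond B=-36.9439.
Each (Δ,B) replicates both successor values, so the strategy is self-financing and V0 is arbitrage-free.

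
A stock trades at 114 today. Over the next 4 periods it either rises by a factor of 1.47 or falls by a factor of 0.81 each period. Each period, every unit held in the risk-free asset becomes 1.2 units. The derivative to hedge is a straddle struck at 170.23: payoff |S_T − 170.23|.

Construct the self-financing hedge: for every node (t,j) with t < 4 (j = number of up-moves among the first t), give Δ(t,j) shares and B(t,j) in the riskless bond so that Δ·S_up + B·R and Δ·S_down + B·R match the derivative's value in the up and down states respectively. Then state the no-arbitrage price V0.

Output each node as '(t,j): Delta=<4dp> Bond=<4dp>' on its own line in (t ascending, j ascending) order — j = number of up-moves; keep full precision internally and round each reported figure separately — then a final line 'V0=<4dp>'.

(0,0): Delta=0.5700 Bond=-14.2213
(1,0): Delta=-0.0205 Bond=37.4619
(1,1): Delta=0.7953 Bond=-54.8153
(2,0): Delta=-1.0000 Bond=118.2153
(2,1): Delta=0.3531 Bond=-5.7650
(2,2): Delta=0.9639 Bond=-107.3262
(3,0): Delta=-1.0000 Bond=141.8583
(3,1): Delta=-1.0000 Bond=141.8583
(3,2): Delta=0.8693 Bond=-109.9169
(3,3): Delta=1.0000 Bond=-141.8583
V0=50.7579

Under the risk-neutral measure, an up-move has probability p* = (R−d)/(u−d) = 0.5909 and values discount at R = 1.2.
Payoff layer (t=4): V(4,0)=121.1567, V(4,1)=81.1711, V(4,2)=8.6046, V(4,3)=123.0901, V(4,4)=362.0917
(3,0): S=60.5843. Δ = (V_up−V_dn)/(S_up−S_dn) = (81.1711−121.1567)/(89.0589−49.0733) = -1.0000. V = [p*·81.1711 + (1−p*)·121.1567]/1.2 = 81.2741. B = V − Δ·S = 141.8583.
(3,1): S=109.9492. Δ = (V_up−V_dn)/(S_up−S_dn) = (8.6046−81.1711)/(161.6254−89.0589) = -1.0000. V = [p*·8.6046 + (1−p*)·81.1711]/1.2 = 31.9091. B = V − Δ·S = 141.8583.
(3,2): S=199.5375. Δ = (V_up−V_dn)/(S_up−S_dn) = (123.0901−8.6046)/(293.3201−161.6254) = 0.8693. V = [p*·123.0901 + (1−p*)·8.6046]/1.2 = 63.5460. B = V − Δ·S = -109.9169.
(3,3): S=362.1236. Δ = (V_up−V_dn)/(S_up−S_dn) = (362.0917−123.0901)/(532.3217−293.3201) = 1.0000. V = [p*·362.0917 + (1−p*)·123.0901]/1.2 = 220.2653. B = V − Δ·S = -141.8583.
(2,0): S=74.7954. Δ = (V_up−V_dn)/(S_up−S_dn) = (31.9091−81.2741)/(109.9492−60.5843) = -1.0000. V = [p*·31.9091 + (1−p*)·81.2741]/1.2 = 43.4199. B = V − Δ·S = 118.2153.
(2,1): S=135.7398. Δ = (V_up−V_dn)/(S_up−S_dn) = (63.5460−31.9091)/(199.5375−109.9492) = 0.3531. V = [p*·63.5460 + (1−p*)·31.9091]/1.2 = 42.1697. B = V − Δ·S = -5.7650.
(2,2): S=246.3426. Δ = (V_up−V_dn)/(S_up−S_dn) = (220.2653−63.5460)/(362.1236−199.5375) = 0.9639. V = [p*·220.2653 + (1−p*)·63.5460]/1.2 = 130.1274. B = V − Δ·S = -107.3262.
(1,0): S=92.3400. Δ = (V_up−V_dn)/(S_up−S_dn) = (42.1697−43.4199)/(135.7398−74.7954) = -0.0205. V = [p*·42.1697 + (1−p*)·43.4199]/1.2 = 35.5676. B = V − Δ·S = 37.4619.
(1,1): S=167.5800. Δ = (V_up−V_dn)/(S_up−S_dn) = (130.1274−42.1697)/(246.3426−135.7398) = 0.7953. V = [p*·130.1274 + (1−p*)·42.1697]/1.2 = 78.4539. B = V − Δ·S = -54.8153.
(0,0): S=114.0000. Δ = (V_up−V_dn)/(S_up−S_dn) = (78.4539−35.5676)/(167.5800−92.3400) = 0.5700. V = [p*·78.4539 + (1−p*)·35.5676]/1.2 = 50.7579. B = V − Δ·S = -14.2213.
Root portfolio cost Δ·114+B reproduces V0=50.7579.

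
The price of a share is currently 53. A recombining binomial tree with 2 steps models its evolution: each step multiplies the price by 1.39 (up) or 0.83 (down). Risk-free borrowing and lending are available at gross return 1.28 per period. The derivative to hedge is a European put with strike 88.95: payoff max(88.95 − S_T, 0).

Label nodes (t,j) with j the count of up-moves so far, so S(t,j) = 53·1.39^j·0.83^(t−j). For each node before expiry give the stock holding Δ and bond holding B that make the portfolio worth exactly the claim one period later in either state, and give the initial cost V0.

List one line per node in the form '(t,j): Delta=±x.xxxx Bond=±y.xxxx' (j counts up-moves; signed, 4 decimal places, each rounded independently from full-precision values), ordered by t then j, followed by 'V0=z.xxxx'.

(0,0): Delta=-0.7155 Bond=44.5126
(1,0): Delta=-1.0000 Bond=69.4922
(1,1): Delta=-0.6739 Bond=53.9166
V0=6.5922

Since d<R<u, set p* = (R−d)/(u−d) = 0.8036; price each node as the discounted p*-expectation of its children.
Terminal values V(2,·): V(2,0)=52.4383, V(2,1)=27.8039, V(2,2)=0.0000
Node (1,0) S=43.9900: V=(p*·27.8039+(1−p*)·52.4383)/1.28=25.5022; Δ=(27.8039−52.4383)/(61.1461−36.5117)=-1.0000; B=V−Δ·S=69.4922
Node (1,1) S=73.6700: V=(p*·0.0000+(1−p*)·27.8039)/1.28=4.2668; Δ=(0.0000−27.8039)/(102.4013−61.1461)=-0.6739; B=V−Δ·S=53.9166
Node (0,0) S=53.0000: V=(p*·4.2668+(1−p*)·25.5022)/1.28=6.5922; Δ=(4.2668−25.5022)/(73.6700−43.9900)=-0.7155; B=V−Δ·S=44.5126
Root portfolio cost Δ·53+B reproduces V0=6.5922.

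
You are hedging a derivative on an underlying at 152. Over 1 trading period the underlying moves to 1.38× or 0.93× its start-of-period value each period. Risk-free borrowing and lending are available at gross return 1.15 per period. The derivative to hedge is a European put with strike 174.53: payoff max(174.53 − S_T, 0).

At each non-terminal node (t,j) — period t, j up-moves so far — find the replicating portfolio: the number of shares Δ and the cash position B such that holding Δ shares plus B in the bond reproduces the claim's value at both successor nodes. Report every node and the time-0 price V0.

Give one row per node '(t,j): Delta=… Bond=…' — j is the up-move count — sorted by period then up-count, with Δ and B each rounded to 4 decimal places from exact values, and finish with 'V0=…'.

Risk-neutral probability p* = (R−d)/(u−d) = (1.15−0.93)/(1.38−0.93) = 0.4889.
Payoff layer (t=1): V(1,0)=33.1700, V(1,1)=0.0000
  t=0,j=0: stock 152.0000 → up 209.7600 (V=0.0000), down 141.3600 (V=33.1700). Price 14.7422; hedge Δ=-0.4849, bond B=88.4533.
Check: Δ(0,0)·S0 + B(0,0) = 14.7422 = V0.

(0,0): Delta=-0.4849 Bond=88.4533
V0=14.7422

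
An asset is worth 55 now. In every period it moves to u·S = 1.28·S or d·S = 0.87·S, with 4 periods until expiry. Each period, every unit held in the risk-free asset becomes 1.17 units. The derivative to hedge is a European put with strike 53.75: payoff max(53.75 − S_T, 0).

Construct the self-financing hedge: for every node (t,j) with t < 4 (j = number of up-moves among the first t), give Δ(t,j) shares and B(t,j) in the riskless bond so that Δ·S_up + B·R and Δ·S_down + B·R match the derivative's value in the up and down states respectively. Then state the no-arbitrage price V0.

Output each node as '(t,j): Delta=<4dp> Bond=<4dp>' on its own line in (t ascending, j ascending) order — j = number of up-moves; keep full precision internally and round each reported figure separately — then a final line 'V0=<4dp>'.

(0,0): Delta=-0.0403 Bond=2.4997
(1,0): Delta=-0.1479 Bond=8.0725
(1,1): Delta=-0.0135 Bond=1.0371
(2,0): Delta=-0.4703 Bond=22.8689
(2,1): Delta=-0.0675 Bond=4.5226
(2,2): Delta=0.0000 Bond=0.0000
(3,0): Delta=-1.0000 Bond=45.9402
(3,1): Delta=-0.3383 Bond=19.7227
(3,2): Delta=0.0000 Bond=0.0000
(3,3): Delta=0.0000 Bond=0.0000
V0=0.2844

The replicating-portfolio and risk-neutral prices coincide; use p* = (1.17−0.87)/(1.28−0.87) = 0.7317 for the latter.
Terminal values V(4,·): V(4,0)=22.2406, V(4,1)=7.3914, V(4,2)=0.0000, V(4,3)=0.0000, V(4,4)=0.0000
Node (3,0) S=36.2177: V=(p*·7.3914+(1−p*)·22.2406)/1.17=9.7225; Δ=(7.3914−22.2406)/(46.3586−31.5094)=-1.0000; B=V−Δ·S=45.9402
Node (3,1) S=53.2858: V=(p*·0.0000+(1−p*)·7.3914)/1.17=1.6949; Δ=(0.0000−7.3914)/(68.2058−46.3586)=-0.3383; B=V−Δ·S=19.7227
Node (3,2) S=78.3974: V=(p*·0.0000+(1−p*)·0.0000)/1.17=0.0000; Δ=(0.0000−0.0000)/(100.3487−68.2058)=0.0000; B=V−Δ·S=0.0000
Node (3,3) S=115.3434: V=(p*·0.0000+(1−p*)·0.0000)/1.17=0.0000; Δ=(0.0000−0.0000)/(147.6395−100.3487)=0.0000; B=V−Δ·S=0.0000
Node (2,0) S=41.6295: V=(p*·1.6949+(1−p*)·9.7225)/1.17=3.2895; Δ=(1.6949−9.7225)/(53.2858−36.2177)=-0.4703; B=V−Δ·S=22.8689
Node (2,1) S=61.2480: V=(p*·0.0000+(1−p*)·1.6949)/1.17=0.3887; Δ=(0.0000−1.6949)/(78.3974−53.2858)=-0.0675; B=V−Δ·S=4.5226
Node (2,2) S=90.1120: V=(p*·0.0000+(1−p*)·0.0000)/1.17=0.0000; Δ=(0.0000−0.0000)/(115.3434−78.3974)=0.0000; B=V−Δ·S=0.0000
Node (1,0) S=47.8500: V=(p*·0.3887+(1−p*)·3.2895)/1.17=0.9974; Δ=(0.3887−3.2895)/(61.2480−41.6295)=-0.1479; B=V−Δ·S=8.0725
Node (1,1) S=70.4000: V=(p*·0.0000+(1−p*)·0.3887)/1.17=0.0891; Δ=(0.0000−0.3887)/(90.1120−61.2480)=-0.0135; B=V−Δ·S=1.0371
Node (0,0) S=55.0000: V=(p*·0.0891+(1−p*)·0.9974)/1.17=0.2844; Δ=(0.0891−0.9974)/(70.4000−47.8500)=-0.0403; B=V−Δ·S=2.4997
The time-0 hedge costs 0.2844, which is the no-arbitrage price.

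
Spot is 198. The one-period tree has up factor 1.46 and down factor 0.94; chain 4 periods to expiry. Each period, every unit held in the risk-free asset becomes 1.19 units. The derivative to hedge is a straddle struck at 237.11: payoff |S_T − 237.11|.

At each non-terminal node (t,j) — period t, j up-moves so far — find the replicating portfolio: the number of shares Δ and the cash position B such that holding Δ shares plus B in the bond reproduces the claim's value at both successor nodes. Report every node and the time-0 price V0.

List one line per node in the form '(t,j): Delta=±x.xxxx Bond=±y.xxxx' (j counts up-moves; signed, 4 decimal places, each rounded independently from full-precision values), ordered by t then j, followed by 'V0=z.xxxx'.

(0,0): Delta=0.8668 Bond=-85.8918
(1,0): Delta=0.6753 Bond=-66.5691
(1,1): Delta=1.0000 Bond=-140.7048
(2,0): Delta=0.2084 Bond=2.4694
(2,1): Delta=1.0000 Bond=-167.4387
(2,2): Delta=1.0000 Bond=-167.4387
(3,0): Delta=-0.9300 Bond=190.1522
(3,1): Delta=1.0000 Bond=-199.2521
(3,2): Delta=1.0000 Bond=-199.2521
(3,3): Delta=1.0000 Bond=-199.2521
V0=85.7427

Under the risk-neutral measure, an up-move has probability p* = (R−d)/(u−d) = 0.4808 and values discount at R = 1.19.
Terminal payoffs: V(4,0)=82.5217, V(4,1)=2.9952, V(4,2)=135.8194, V(4,3)=342.1208, V(4,4)=662.5463
(3,0): S=164.4556. Δ = (V_up−V_dn)/(S_up−S_dn) = (2.9952−82.5217)/(240.1052−154.5883) = -0.9300. V = [p*·2.9952 + (1−p*)·82.5217]/1.19 = 37.2167. B = V − Δ·S = 190.1522.
(3,1): S=255.4311. Δ = (V_up−V_dn)/(S_up−S_dn) = (135.8194−2.9952)/(372.9294−240.1052) = 1.0000. V = [p*·135.8194 + (1−p*)·2.9952]/1.19 = 56.1790. B = V − Δ·S = -199.2521.
(3,2): S=396.7334. Δ = (V_up−V_dn)/(S_up−S_dn) = (342.1208−135.8194)/(579.2308−372.9294) = 1.0000. V = [p*·342.1208 + (1−p*)·135.8194]/1.19 = 197.4813. B = V − Δ·S = -199.2521.
(3,3): S=616.2029. Δ = (V_up−V_dn)/(S_up−S_dn) = (662.5463−342.1208)/(899.6563−579.2308) = 1.0000. V = [p*·662.5463 + (1−p*)·342.1208]/1.19 = 416.9508. B = V − Δ·S = -199.2521.
(2,0): S=174.9528. Δ = (V_up−V_dn)/(S_up−S_dn) = (56.1790−37.2167)/(255.4311−164.4556) = 0.2084. V = [p*·56.1790 + (1−p*)·37.2167]/1.19 = 38.9354. B = V − Δ·S = 2.4694.
(2,1): S=271.7352. Δ = (V_up−V_dn)/(S_up−S_dn) = (197.4813−56.1790)/(396.7334−255.4311) = 1.0000. V = [p*·197.4813 + (1−p*)·56.1790]/1.19 = 104.2965. B = V − Δ·S = -167.4387.
(2,2): S=422.0568. Δ = (V_up−V_dn)/(S_up−S_dn) = (416.9508−197.4813)/(616.2029−396.7334) = 1.0000. V = [p*·416.9508 + (1−p*)·197.4813]/1.19 = 254.6181. B = V − Δ·S = -167.4387.
(1,0): S=186.1200. Δ = (V_up−V_dn)/(S_up−S_dn) = (104.2965−38.9354)/(271.7352−174.9528) = 0.6753. V = [p*·104.2965 + (1−p*)·38.9354]/1.19 = 59.1252. B = V − Δ·S = -66.5691.
(1,1): S=289.0800. Δ = (V_up−V_dn)/(S_up−S_dn) = (254.6181−104.2965)/(422.0568−271.7352) = 1.0000. V = [p*·254.6181 + (1−p*)·104.2965]/1.19 = 148.3752. B = V − Δ·S = -140.7048.
(0,0): S=198.0000. Δ = (V_up−V_dn)/(S_up−S_dn) = (148.3752−59.1252)/(289.0800−186.1200) = 0.8668. V = [p*·148.3752 + (1−p*)·59.1252]/1.19 = 85.7427. B = V − Δ·S = -85.8918.
The time-0 hedge costs 85.7427, which is the no-arbitrage price.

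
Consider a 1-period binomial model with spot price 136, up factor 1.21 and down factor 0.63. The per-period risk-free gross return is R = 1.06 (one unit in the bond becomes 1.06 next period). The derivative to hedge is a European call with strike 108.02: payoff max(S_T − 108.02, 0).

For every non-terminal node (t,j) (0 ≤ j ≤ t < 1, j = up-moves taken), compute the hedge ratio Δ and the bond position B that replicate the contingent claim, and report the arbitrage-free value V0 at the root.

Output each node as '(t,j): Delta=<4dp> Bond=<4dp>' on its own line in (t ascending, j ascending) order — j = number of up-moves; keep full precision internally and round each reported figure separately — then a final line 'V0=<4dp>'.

Risk-neutral probability p* = (R−d)/(u−d) = (1.06−0.63)/(1.21−0.63) = 0.7414.
Terminal values V(1,·): V(1,0)=0.0000, V(1,1)=56.5400
Node (0,0) S=136.0000: V=(p*·56.5400+(1−p*)·0.0000)/1.06=39.5449; Δ=(56.5400−0.0000)/(164.5600−85.6800)=0.7168; B=V−Δ·S=-57.9379
The time-0 hedge costs 39.5449, which is the no-arbitrage price.

(0,0): Delta=0.7168 Bond=-57.9379
V0=39.5449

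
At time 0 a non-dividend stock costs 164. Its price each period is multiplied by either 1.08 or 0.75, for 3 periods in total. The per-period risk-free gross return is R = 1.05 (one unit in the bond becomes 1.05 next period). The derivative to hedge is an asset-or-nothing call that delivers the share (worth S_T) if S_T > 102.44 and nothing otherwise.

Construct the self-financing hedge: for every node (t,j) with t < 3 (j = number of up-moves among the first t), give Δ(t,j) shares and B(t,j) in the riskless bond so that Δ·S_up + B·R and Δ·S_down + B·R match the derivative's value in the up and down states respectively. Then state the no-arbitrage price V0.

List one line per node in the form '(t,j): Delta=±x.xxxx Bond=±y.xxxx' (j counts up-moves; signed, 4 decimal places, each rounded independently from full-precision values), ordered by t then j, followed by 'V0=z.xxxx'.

Risk-neutral probability p* = (R−d)/(u−d) = (1.05−0.75)/(1.08−0.75) = 0.9091.
At expiry t=3: V(3,0)=0.0000, V(3,1)=0.0000, V(3,2)=143.4672, V(3,3)=206.5928
(2,0): S=92.2500. Δ = (V_up−V_dn)/(S_up−S_dn) = (0.0000−0.0000)/(99.6300−69.1875) = 0.0000. V = [p*·0.0000 + (1−p*)·0.0000]/1.05 = 0.0000. B = V − Δ·S = 0.0000.
(2,1): S=132.8400. Δ = (V_up−V_dn)/(S_up−S_dn) = (143.4672−0.0000)/(143.4672−99.6300) = 3.2727. V = [p*·143.4672 + (1−p*)·0.0000]/1.05 = 124.2140. B = V − Δ·S = -310.5351.
(2,2): S=191.2896. Δ = (V_up−V_dn)/(S_up−S_dn) = (206.5928−143.4672)/(206.5928−143.4672) = 1.0000. V = [p*·206.5928 + (1−p*)·143.4672]/1.05 = 191.2896. B = V − Δ·S = 0.0000.
(1,0): S=123.0000. Δ = (V_up−V_dn)/(S_up−S_dn) = (124.2140−0.0000)/(132.8400−92.2500) = 3.0602. V = [p*·124.2140 + (1−p*)·0.0000]/1.05 = 107.5446. B = V − Δ·S = -268.8615.
(1,1): S=177.1200. Δ = (V_up−V_dn)/(S_up−S_dn) = (191.2896−124.2140)/(191.2896−132.8400) = 1.1476. V = [p*·191.2896 + (1−p*)·124.2140]/1.05 = 176.3732. B = V − Δ·S = -26.8862.
(0,0): S=164.0000. Δ = (V_up−V_dn)/(S_up−S_dn) = (176.3732−107.5446)/(177.1200−123.0000) = 1.2718. V = [p*·176.3732 + (1−p*)·107.5446]/1.05 = 162.0153. B = V − Δ·S = -46.5561.
Each (Δ,B) replicates both successor values, so the strategy is self-financing and V0 is arbitrage-free.

(0,0): Delta=1.2718 Bond=-46.5561
(1,0): Delta=3.0602 Bond=-268.8615
(1,1): Delta=1.1476 Bond=-26.8862
(2,0): Delta=0.0000 Bond=0.0000
(2,1): Delta=3.2727 Bond=-310.5351
(2,2): Delta=1.0000 Bond=0.0000
V0=162.0153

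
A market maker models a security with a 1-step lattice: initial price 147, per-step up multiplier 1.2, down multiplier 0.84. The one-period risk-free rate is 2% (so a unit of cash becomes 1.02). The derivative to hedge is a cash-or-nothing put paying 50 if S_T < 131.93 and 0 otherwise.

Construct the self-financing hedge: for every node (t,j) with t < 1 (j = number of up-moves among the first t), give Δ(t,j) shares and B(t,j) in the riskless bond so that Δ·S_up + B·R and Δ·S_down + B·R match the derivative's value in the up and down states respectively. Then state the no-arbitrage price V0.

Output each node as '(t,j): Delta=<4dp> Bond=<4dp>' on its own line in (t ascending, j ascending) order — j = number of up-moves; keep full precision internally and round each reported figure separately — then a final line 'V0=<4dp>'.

Under the risk-neutral measure, an up-move has probability p* = (R−d)/(u−d) = 0.5000 and values discount at R = 1.02.
Terminal values V(1,·): V(1,0)=50.0000, V(1,1)=0.0000
  t=0,j=0: stock 147.0000 → up 176.4000 (V=0.0000), down 123.4800 (V=50.0000). Price 24.5098; hedge Δ=-0.9448, bond B=163.3987.
The time-0 hedge costs 24.5098, which is the no-arbitrage price.

(0,0): Delta=-0.9448 Bond=163.3987
V0=24.5098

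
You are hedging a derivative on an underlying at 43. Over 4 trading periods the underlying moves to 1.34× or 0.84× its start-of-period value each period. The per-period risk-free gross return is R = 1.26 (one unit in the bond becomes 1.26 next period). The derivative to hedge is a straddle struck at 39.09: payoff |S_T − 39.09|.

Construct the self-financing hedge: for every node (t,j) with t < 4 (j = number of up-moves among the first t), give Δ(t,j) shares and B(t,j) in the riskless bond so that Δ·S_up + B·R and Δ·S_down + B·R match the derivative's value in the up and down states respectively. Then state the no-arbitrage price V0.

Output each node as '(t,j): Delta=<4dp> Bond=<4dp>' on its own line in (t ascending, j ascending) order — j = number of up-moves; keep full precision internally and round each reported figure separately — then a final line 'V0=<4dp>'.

Since d<R<u, set p* = (R−d)/(u−d) = 0.8400; price each node as the discounted p*-expectation of its children.
Terminal values V(4,·): V(4,0)=17.6815, V(4,1)=4.9384, V(4,2)=15.3899, V(4,3)=47.8185, V(4,4)=99.5497
  t=3,j=0: stock 25.4863 → up 34.1516 (V=4.9384), down 21.4085 (V=17.6815). Price 5.5375; hedge Δ=-1.0000, bond B=31.0238.
  t=3,j=1: stock 40.6567 → up 54.4799 (V=15.3899), down 34.1516 (V=4.9384). Price 10.8871; hedge Δ=0.5141, bond B=-10.0160.
  t=3,j=2: stock 64.8571 → up 86.9085 (V=47.8185), down 54.4799 (V=15.3899). Price 33.8333; hedge Δ=1.0000, bond B=-31.0238.
  t=3,j=3: stock 103.4625 → up 138.6397 (V=99.5497), down 86.9085 (V=47.8185). Price 72.4387; hedge Δ=1.0000, bond B=-31.0238.
  t=2,j=0: stock 30.3408 → up 40.6567 (V=10.8871), down 25.4863 (V=5.5375). Price 7.9612; hedge Δ=0.3526, bond B=-2.7378.
  t=2,j=1: stock 48.4008 → up 64.8571 (V=33.8333), down 40.6567 (V=10.8871). Price 23.9380; hedge Δ=0.9482, bond B=-21.9544.
  t=2,j=2: stock 77.2108 → up 103.4625 (V=72.4387), down 64.8571 (V=33.8333). Price 52.5887; hedge Δ=1.0000, bond B=-24.6221.
  t=1,j=0: stock 36.1200 → up 48.4008 (V=23.9380), down 30.3408 (V=7.9612). Price 16.9696; hedge Δ=0.8846, bond B=-14.9839.
  t=1,j=1: stock 57.6200 → up 77.2108 (V=52.5887), down 48.4008 (V=23.9380). Price 38.0989; hedge Δ=0.9945, bond B=-19.2026.
  t=0,j=0: stock 43.0000 → up 57.6200 (V=38.0989), down 36.1200 (V=16.9696). Price 27.5541; hedge Δ=0.9828, bond B=-14.7044.
Each (Δ,B) replicates both successor values, so the strategy is self-financing and V0 is arbitrage-free.

(0,0): Delta=0.9828 Bond=-14.7044
(1,0): Delta=0.8846 Bond=-14.9839
(1,1): Delta=0.9945 Bond=-19.2026
(2,0): Delta=0.3526 Bond=-2.7378
(2,1): Delta=0.9482 Bond=-21.9544
(2,2): Delta=1.0000 Bond=-24.6221
(3,0): Delta=-1.0000 Bond=31.0238
(3,1): Delta=0.5141 Bond=-10.0160
(3,2): Delta=1.0000 Bond=-31.0238
(3,3): Delta=1.0000 Bond=-31.0238
V0=27.5541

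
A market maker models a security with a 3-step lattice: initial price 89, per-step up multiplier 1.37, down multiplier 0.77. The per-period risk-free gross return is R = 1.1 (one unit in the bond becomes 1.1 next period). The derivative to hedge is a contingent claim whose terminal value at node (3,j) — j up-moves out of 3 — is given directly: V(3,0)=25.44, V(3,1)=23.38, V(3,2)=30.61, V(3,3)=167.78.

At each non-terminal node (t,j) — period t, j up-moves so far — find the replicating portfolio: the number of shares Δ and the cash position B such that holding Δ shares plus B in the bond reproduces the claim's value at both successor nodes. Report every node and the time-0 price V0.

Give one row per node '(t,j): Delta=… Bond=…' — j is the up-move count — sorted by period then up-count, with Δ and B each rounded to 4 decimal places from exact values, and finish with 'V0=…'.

(0,0): Delta=0.6911 Bond=-23.5341
(1,0): Delta=0.0674 Bond=16.8541
(1,1): Delta=0.9779 Bond=-60.8578
(2,0): Delta=-0.0651 Bond=25.5306
(2,1): Delta=0.1283 Bond=12.8195
(2,2): Delta=1.3686 Bond=-132.2044
V0=37.9751

Under the risk-neutral measure, an up-move has probability p* = (R−d)/(u−d) = 0.5500 and values discount at R = 1.1.
Terminal payoffs: V(3,0)=25.4400, V(3,1)=23.3800, V(3,2)=30.6100, V(3,3)=167.7800
(2,0): S=52.7681. Δ = (V_up−V_dn)/(S_up−S_dn) = (23.3800−25.4400)/(72.2923−40.6314) = -0.0651. V = [p*·23.3800 + (1−p*)·25.4400]/1.1 = 22.0973. B = V − Δ·S = 25.5306.
(2,1): S=93.8861. Δ = (V_up−V_dn)/(S_up−S_dn) = (30.6100−23.3800)/(128.6240−72.2923) = 0.1283. V = [p*·30.6100 + (1−p*)·23.3800]/1.1 = 24.8695. B = V − Δ·S = 12.8195.
(2,2): S=167.0441. Δ = (V_up−V_dn)/(S_up−S_dn) = (167.7800−30.6100)/(228.8504−128.6240) = 1.3686. V = [p*·167.7800 + (1−p*)·30.6100]/1.1 = 96.4123. B = V − Δ·S = -132.2044.
(1,0): S=68.5300. Δ = (V_up−V_dn)/(S_up−S_dn) = (24.8695−22.0973)/(93.8861−52.7681) = 0.0674. V = [p*·24.8695 + (1−p*)·22.0973]/1.1 = 21.4746. B = V − Δ·S = 16.8541.
(1,1): S=121.9300. Δ = (V_up−V_dn)/(S_up−S_dn) = (96.4123−24.8695)/(167.0441−93.8861) = 0.9779. V = [p*·96.4123 + (1−p*)·24.8695]/1.1 = 58.3800. B = V − Δ·S = -60.8578.
(0,0): S=89.0000. Δ = (V_up−V_dn)/(S_up−S_dn) = (58.3800−21.4746)/(121.9300−68.5300) = 0.6911. V = [p*·58.3800 + (1−p*)·21.4746]/1.1 = 37.9751. B = V − Δ·S = -23.5341.
Each (Δ,B) replicates both successor values, so the strategy is self-financing and V0 is arbitrage-free.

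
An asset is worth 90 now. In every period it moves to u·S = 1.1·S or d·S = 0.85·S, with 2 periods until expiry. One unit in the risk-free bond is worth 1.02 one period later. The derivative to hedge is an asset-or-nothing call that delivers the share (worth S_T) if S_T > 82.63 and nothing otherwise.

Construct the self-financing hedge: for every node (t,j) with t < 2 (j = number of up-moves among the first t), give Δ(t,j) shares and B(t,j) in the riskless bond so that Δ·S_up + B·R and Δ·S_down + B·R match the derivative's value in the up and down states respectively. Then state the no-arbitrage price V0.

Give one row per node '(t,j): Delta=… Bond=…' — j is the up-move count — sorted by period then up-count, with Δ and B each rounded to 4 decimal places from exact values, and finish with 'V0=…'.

(0,0): Delta=1.9067 Bond=-88.0000
(1,0): Delta=4.4000 Bond=-280.5000
(1,1): Delta=1.0000 Bond=0.0000
V0=83.6000

Since d<R<u, set p* = (R−d)/(u−d) = 0.6800; price each node as the discounted p*-expectation of its children.
Terminal values V(2,·): V(2,0)=0.0000, V(2,1)=84.1500, V(2,2)=108.9000
(1,0): S=76.5000. Δ = (V_up−V_dn)/(S_up−S_dn) = (84.1500−0.0000)/(84.1500−65.0250) = 4.4000. V = [p*·84.1500 + (1−p*)·0.0000]/1.02 = 56.1000. B = V − Δ·S = -280.5000.
(1,1): S=99.0000. Δ = (V_up−V_dn)/(S_up−S_dn) = (108.9000−84.1500)/(108.9000−84.1500) = 1.0000. V = [p*·108.9000 + (1−p*)·84.1500]/1.02 = 99.0000. B = V − Δ·S = 0.0000.
(0,0): S=90.0000. Δ = (V_up−V_dn)/(S_up−S_dn) = (99.0000−56.1000)/(99.0000−76.5000) = 1.9067. V = [p*·99.0000 + (1−p*)·56.1000]/1.02 = 83.6000. B = V − Δ·S = -88.0000.
Check: Δ(0,0)·S0 + B(0,0) = 83.6000 = V0.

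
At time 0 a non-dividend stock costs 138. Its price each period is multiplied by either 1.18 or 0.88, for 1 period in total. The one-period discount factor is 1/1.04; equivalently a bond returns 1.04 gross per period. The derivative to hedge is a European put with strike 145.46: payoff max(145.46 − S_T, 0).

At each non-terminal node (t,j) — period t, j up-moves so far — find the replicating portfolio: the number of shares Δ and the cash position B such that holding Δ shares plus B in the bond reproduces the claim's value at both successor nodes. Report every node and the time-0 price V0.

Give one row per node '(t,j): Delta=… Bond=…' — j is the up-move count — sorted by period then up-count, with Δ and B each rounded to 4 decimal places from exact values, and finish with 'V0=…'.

No-arbitrage ⇒ martingale measure with p* = (R−d)/(u−d) = 0.5333.
Terminal payoffs: V(1,0)=24.0200, V(1,1)=0.0000
Node (0,0) S=138.0000: V=(p*·0.0000+(1−p*)·24.0200)/1.04=10.7782; Δ=(0.0000−24.0200)/(162.8400−121.4400)=-0.5802; B=V−Δ·S=90.8449
Each (Δ,B) replicates both successor values, so the strategy is self-financing and V0 is arbitrage-free.

(0,0): Delta=-0.5802 Bond=90.8449
V0=10.7782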